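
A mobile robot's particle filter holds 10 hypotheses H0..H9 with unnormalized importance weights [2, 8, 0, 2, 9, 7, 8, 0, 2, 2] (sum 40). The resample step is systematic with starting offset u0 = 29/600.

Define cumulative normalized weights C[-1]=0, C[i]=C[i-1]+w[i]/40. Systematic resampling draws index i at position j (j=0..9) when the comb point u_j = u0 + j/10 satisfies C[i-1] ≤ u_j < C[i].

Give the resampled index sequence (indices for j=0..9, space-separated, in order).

C = [1/20, 1/4, 1/4, 3/10, 21/40, 7/10, 9/10, 9/10, 19/20, 1]
j=0: u_0=29/600 ∈ [0, 1/20) → index 0
j=1: u_1=89/600 ∈ [1/20, 1/4) → index 1
j=2: u_2=149/600 ∈ [1/20, 1/4) → index 1
j=3: u_3=209/600 ∈ [3/10, 21/40) → index 4
j=4: u_4=269/600 ∈ [3/10, 21/40) → index 4
j=5: u_5=329/600 ∈ [21/40, 7/10) → index 5
j=6: u_6=389/600 ∈ [21/40, 7/10) → index 5
j=7: u_7=449/600 ∈ [7/10, 9/10) → index 6
j=8: u_8=509/600 ∈ [7/10, 9/10) → index 6
j=9: u_9=569/600 ∈ [9/10, 19/20) → index 8

0 1 1 4 4 5 5 6 6 8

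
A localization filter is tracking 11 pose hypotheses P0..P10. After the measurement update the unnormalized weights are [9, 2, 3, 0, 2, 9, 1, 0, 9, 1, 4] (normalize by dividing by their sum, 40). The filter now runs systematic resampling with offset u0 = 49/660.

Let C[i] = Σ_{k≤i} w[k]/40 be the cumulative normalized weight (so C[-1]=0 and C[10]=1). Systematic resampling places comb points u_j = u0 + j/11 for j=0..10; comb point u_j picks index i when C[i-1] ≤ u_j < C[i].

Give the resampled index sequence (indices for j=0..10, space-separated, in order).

C = [9/40, 11/40, 7/20, 7/20, 2/5, 5/8, 13/20, 13/20, 7/8, 9/10, 1]
j=0: u_0=49/660 ∈ [0, 9/40) → index 0
j=1: u_1=109/660 ∈ [0, 9/40) → index 0
j=2: u_2=169/660 ∈ [9/40, 11/40) → index 1
j=3: u_3=229/660 ∈ [11/40, 7/20) → index 2
j=4: u_4=289/660 ∈ [2/5, 5/8) → index 5
j=5: u_5=349/660 ∈ [2/5, 5/8) → index 5
j=6: u_6=409/660 ∈ [2/5, 5/8) → index 5
j=7: u_7=469/660 ∈ [13/20, 7/8) → index 8
j=8: u_8=529/660 ∈ [13/20, 7/8) → index 8
j=9: u_9=589/660 ∈ [7/8, 9/10) → index 9
j=10: u_10=59/60 ∈ [9/10, 1) → index 10

0 0 1 2 5 5 5 8 8 9 10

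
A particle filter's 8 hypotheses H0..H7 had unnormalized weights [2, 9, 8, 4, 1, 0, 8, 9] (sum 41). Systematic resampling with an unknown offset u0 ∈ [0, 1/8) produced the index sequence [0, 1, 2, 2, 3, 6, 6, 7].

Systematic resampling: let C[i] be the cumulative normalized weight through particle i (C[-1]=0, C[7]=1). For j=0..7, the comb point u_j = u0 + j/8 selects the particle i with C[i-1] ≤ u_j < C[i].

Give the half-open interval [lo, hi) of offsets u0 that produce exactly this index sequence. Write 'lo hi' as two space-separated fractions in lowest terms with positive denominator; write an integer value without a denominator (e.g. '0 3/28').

3/164 5/164

C = [2/41, 11/41, 19/41, 23/41, 24/41, 24/41, 32/41, 1]
j=0 picked index 0: u0 ∈ [0, 2/41)
j=1 picked index 1: u0 ∈ [-25/328, 47/328)
j=2 picked index 2: u0 ∈ [3/164, 35/164)
j=3 picked index 2: u0 ∈ [-35/328, 29/328)
j=4 picked index 3: u0 ∈ [-3/82, 5/82)
j=5 picked index 6: u0 ∈ [-13/328, 51/328)
j=6 picked index 6: u0 ∈ [-27/164, 5/164)
j=7 picked index 7: u0 ∈ [-31/328, 1/8)
intersection: [3/164, 5/164)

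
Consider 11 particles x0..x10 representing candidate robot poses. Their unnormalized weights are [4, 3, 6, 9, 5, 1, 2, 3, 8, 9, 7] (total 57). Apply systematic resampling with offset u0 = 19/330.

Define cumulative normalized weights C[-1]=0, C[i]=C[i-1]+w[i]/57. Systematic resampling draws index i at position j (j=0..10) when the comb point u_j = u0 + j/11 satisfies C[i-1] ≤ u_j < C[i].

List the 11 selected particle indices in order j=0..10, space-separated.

C = [4/57, 7/57, 13/57, 22/57, 9/19, 28/57, 10/19, 11/19, 41/57, 50/57, 1]
j=0: u_0=19/330 ∈ [0, 4/57) → index 0
j=1: u_1=49/330 ∈ [7/57, 13/57) → index 2
j=2: u_2=79/330 ∈ [13/57, 22/57) → index 3
j=3: u_3=109/330 ∈ [13/57, 22/57) → index 3
j=4: u_4=139/330 ∈ [22/57, 9/19) → index 4
j=5: u_5=169/330 ∈ [28/57, 10/19) → index 6
j=6: u_6=199/330 ∈ [11/19, 41/57) → index 8
j=7: u_7=229/330 ∈ [11/19, 41/57) → index 8
j=8: u_8=259/330 ∈ [41/57, 50/57) → index 9
j=9: u_9=289/330 ∈ [41/57, 50/57) → index 9
j=10: u_10=29/30 ∈ [50/57, 1) → index 10

0 2 3 3 4 6 8 8 9 9 10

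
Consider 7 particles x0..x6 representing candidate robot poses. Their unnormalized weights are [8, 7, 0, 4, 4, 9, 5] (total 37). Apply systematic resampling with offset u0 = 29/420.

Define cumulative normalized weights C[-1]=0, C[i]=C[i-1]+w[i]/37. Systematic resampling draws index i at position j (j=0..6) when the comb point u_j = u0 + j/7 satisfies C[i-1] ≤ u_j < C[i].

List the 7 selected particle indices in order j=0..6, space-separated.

0 0 1 3 5 5 6

C = [8/37, 15/37, 15/37, 19/37, 23/37, 32/37, 1]
j=0: u_0=29/420 ∈ [0, 8/37) → index 0
j=1: u_1=89/420 ∈ [0, 8/37) → index 0
j=2: u_2=149/420 ∈ [8/37, 15/37) → index 1
j=3: u_3=209/420 ∈ [15/37, 19/37) → index 3
j=4: u_4=269/420 ∈ [23/37, 32/37) → index 5
j=5: u_5=47/60 ∈ [23/37, 32/37) → index 5
j=6: u_6=389/420 ∈ [32/37, 1) → index 6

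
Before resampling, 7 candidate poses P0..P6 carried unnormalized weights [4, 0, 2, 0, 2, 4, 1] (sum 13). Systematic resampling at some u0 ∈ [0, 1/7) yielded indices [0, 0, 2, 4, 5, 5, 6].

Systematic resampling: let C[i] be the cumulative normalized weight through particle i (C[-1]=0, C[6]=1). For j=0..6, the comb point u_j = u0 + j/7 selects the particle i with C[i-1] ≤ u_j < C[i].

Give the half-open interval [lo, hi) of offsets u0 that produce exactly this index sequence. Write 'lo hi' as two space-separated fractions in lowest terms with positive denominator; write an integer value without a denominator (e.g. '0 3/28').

6/91 1/7

C = [4/13, 4/13, 6/13, 6/13, 8/13, 12/13, 1]
j=0 picked index 0: u0 ∈ [0, 4/13)
j=1 picked index 0: u0 ∈ [-1/7, 15/91)
j=2 picked index 2: u0 ∈ [2/91, 16/91)
j=3 picked index 4: u0 ∈ [3/91, 17/91)
j=4 picked index 5: u0 ∈ [4/91, 32/91)
j=5 picked index 5: u0 ∈ [-9/91, 19/91)
j=6 picked index 6: u0 ∈ [6/91, 1/7)
intersection: [6/91, 1/7)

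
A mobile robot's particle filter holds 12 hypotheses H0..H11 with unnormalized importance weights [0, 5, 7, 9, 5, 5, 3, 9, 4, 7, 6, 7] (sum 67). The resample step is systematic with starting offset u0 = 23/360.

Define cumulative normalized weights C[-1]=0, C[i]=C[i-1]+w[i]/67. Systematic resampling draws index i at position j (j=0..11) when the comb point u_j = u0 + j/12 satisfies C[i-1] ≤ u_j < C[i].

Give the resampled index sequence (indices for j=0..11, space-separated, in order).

1 2 3 4 5 6 7 8 9 10 11 11

C = [0, 5/67, 12/67, 21/67, 26/67, 31/67, 34/67, 43/67, 47/67, 54/67, 60/67, 1]
j=0: u_0=23/360 ∈ [0, 5/67) → index 1
j=1: u_1=53/360 ∈ [5/67, 12/67) → index 2
j=2: u_2=83/360 ∈ [12/67, 21/67) → index 3
j=3: u_3=113/360 ∈ [21/67, 26/67) → index 4
j=4: u_4=143/360 ∈ [26/67, 31/67) → index 5
j=5: u_5=173/360 ∈ [31/67, 34/67) → index 6
j=6: u_6=203/360 ∈ [34/67, 43/67) → index 7
j=7: u_7=233/360 ∈ [43/67, 47/67) → index 8
j=8: u_8=263/360 ∈ [47/67, 54/67) → index 9
j=9: u_9=293/360 ∈ [54/67, 60/67) → index 10
j=10: u_10=323/360 ∈ [60/67, 1) → index 11
j=11: u_11=353/360 ∈ [60/67, 1) → index 11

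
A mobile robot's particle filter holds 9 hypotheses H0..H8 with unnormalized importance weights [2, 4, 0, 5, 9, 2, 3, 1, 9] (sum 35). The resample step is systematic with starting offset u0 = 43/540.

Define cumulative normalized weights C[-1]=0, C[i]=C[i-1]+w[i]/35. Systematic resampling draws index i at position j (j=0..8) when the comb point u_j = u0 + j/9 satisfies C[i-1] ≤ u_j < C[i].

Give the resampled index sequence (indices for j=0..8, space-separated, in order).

C = [2/35, 6/35, 6/35, 11/35, 4/7, 22/35, 5/7, 26/35, 1]
j=0: u_0=43/540 ∈ [2/35, 6/35) → index 1
j=1: u_1=103/540 ∈ [6/35, 11/35) → index 3
j=2: u_2=163/540 ∈ [6/35, 11/35) → index 3
j=3: u_3=223/540 ∈ [11/35, 4/7) → index 4
j=4: u_4=283/540 ∈ [11/35, 4/7) → index 4
j=5: u_5=343/540 ∈ [22/35, 5/7) → index 6
j=6: u_6=403/540 ∈ [26/35, 1) → index 8
j=7: u_7=463/540 ∈ [26/35, 1) → index 8
j=8: u_8=523/540 ∈ [26/35, 1) → index 8

1 3 3 4 4 6 8 8 8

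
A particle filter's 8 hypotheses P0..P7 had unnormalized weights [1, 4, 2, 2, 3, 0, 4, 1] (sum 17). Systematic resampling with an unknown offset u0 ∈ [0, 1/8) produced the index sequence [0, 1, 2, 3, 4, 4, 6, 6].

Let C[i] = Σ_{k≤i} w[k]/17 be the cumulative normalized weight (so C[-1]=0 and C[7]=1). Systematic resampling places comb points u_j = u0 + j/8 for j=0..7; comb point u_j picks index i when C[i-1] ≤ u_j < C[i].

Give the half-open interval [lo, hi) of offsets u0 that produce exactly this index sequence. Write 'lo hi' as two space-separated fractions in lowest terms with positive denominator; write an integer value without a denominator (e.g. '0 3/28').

3/68 1/17

C = [1/17, 5/17, 7/17, 9/17, 12/17, 12/17, 16/17, 1]
j=0 picked index 0: u0 ∈ [0, 1/17)
j=1 picked index 1: u0 ∈ [-9/136, 23/136)
j=2 picked index 2: u0 ∈ [3/68, 11/68)
j=3 picked index 3: u0 ∈ [5/136, 21/136)
j=4 picked index 4: u0 ∈ [1/34, 7/34)
j=5 picked index 4: u0 ∈ [-13/136, 11/136)
j=6 picked index 6: u0 ∈ [-3/68, 13/68)
j=7 picked index 6: u0 ∈ [-23/136, 9/136)
intersection: [3/68, 1/17)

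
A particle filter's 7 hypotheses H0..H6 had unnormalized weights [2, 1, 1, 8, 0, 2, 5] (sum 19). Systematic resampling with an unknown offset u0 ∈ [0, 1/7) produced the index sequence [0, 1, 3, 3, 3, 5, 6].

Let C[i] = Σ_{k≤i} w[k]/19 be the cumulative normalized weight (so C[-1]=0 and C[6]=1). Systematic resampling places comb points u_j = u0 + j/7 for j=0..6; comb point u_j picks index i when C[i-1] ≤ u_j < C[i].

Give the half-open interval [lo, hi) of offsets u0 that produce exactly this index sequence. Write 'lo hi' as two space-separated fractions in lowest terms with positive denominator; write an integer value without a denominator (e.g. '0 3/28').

C = [2/19, 3/19, 4/19, 12/19, 12/19, 14/19, 1]
j=0 picked index 0: u0 ∈ [0, 2/19)
j=1 picked index 1: u0 ∈ [-5/133, 2/133)
j=2 picked index 3: u0 ∈ [-10/133, 46/133)
j=3 picked index 3: u0 ∈ [-29/133, 27/133)
j=4 picked index 3: u0 ∈ [-48/133, 8/133)
j=5 picked index 5: u0 ∈ [-11/133, 3/133)
j=6 picked index 6: u0 ∈ [-16/133, 1/7)
intersection: [0, 2/133)

0 2/133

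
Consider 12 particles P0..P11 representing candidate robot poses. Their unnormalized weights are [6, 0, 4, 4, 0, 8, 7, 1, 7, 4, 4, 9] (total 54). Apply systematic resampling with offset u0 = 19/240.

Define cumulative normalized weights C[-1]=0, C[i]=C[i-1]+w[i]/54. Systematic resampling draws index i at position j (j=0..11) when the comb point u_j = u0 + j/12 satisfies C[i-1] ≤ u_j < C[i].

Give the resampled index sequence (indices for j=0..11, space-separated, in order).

0 2 3 5 6 6 8 8 9 10 11 11

C = [1/9, 1/9, 5/27, 7/27, 7/27, 11/27, 29/54, 5/9, 37/54, 41/54, 5/6, 1]
j=0: u_0=19/240 ∈ [0, 1/9) → index 0
j=1: u_1=13/80 ∈ [1/9, 5/27) → index 2
j=2: u_2=59/240 ∈ [5/27, 7/27) → index 3
j=3: u_3=79/240 ∈ [7/27, 11/27) → index 5
j=4: u_4=33/80 ∈ [11/27, 29/54) → index 6
j=5: u_5=119/240 ∈ [11/27, 29/54) → index 6
j=6: u_6=139/240 ∈ [5/9, 37/54) → index 8
j=7: u_7=53/80 ∈ [5/9, 37/54) → index 8
j=8: u_8=179/240 ∈ [37/54, 41/54) → index 9
j=9: u_9=199/240 ∈ [41/54, 5/6) → index 10
j=10: u_10=73/80 ∈ [5/6, 1) → index 11
j=11: u_11=239/240 ∈ [5/6, 1) → index 11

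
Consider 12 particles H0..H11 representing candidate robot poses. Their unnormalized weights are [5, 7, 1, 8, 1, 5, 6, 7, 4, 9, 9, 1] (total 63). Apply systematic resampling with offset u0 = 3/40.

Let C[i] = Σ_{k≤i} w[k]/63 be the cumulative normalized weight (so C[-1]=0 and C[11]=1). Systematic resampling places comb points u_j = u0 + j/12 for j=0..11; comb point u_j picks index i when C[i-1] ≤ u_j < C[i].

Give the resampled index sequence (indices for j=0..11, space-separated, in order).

C = [5/63, 4/21, 13/63, 1/3, 22/63, 3/7, 11/21, 40/63, 44/63, 53/63, 62/63, 1]
j=0: u_0=3/40 ∈ [0, 5/63) → index 0
j=1: u_1=19/120 ∈ [5/63, 4/21) → index 1
j=2: u_2=29/120 ∈ [13/63, 1/3) → index 3
j=3: u_3=13/40 ∈ [13/63, 1/3) → index 3
j=4: u_4=49/120 ∈ [22/63, 3/7) → index 5
j=5: u_5=59/120 ∈ [3/7, 11/21) → index 6
j=6: u_6=23/40 ∈ [11/21, 40/63) → index 7
j=7: u_7=79/120 ∈ [40/63, 44/63) → index 8
j=8: u_8=89/120 ∈ [44/63, 53/63) → index 9
j=9: u_9=33/40 ∈ [44/63, 53/63) → index 9
j=10: u_10=109/120 ∈ [53/63, 62/63) → index 10
j=11: u_11=119/120 ∈ [62/63, 1) → index 11

0 1 3 3 5 6 7 8 9 9 10 11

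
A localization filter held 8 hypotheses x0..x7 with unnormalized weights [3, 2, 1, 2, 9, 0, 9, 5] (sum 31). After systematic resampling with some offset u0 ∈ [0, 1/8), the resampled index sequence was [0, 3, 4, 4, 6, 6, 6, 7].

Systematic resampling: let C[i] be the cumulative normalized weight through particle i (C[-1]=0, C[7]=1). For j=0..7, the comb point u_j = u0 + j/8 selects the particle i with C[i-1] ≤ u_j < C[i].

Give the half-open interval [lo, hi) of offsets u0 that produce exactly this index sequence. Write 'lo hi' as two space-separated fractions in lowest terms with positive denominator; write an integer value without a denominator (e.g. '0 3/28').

17/248 11/124

C = [3/31, 5/31, 6/31, 8/31, 17/31, 17/31, 26/31, 1]
j=0 picked index 0: u0 ∈ [0, 3/31)
j=1 picked index 3: u0 ∈ [17/248, 33/248)
j=2 picked index 4: u0 ∈ [1/124, 37/124)
j=3 picked index 4: u0 ∈ [-29/248, 43/248)
j=4 picked index 6: u0 ∈ [3/62, 21/62)
j=5 picked index 6: u0 ∈ [-19/248, 53/248)
j=6 picked index 6: u0 ∈ [-25/124, 11/124)
j=7 picked index 7: u0 ∈ [-9/248, 1/8)
intersection: [17/248, 11/124)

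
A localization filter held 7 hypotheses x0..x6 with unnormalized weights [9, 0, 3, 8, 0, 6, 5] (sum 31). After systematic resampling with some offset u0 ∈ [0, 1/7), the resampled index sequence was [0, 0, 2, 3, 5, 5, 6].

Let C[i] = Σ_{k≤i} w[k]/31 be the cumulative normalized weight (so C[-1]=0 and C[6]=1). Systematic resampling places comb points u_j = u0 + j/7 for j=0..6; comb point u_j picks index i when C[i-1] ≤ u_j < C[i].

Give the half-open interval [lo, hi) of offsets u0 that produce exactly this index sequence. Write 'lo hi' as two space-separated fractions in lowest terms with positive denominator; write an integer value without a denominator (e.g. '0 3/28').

C = [9/31, 9/31, 12/31, 20/31, 20/31, 26/31, 1]
j=0 picked index 0: u0 ∈ [0, 9/31)
j=1 picked index 0: u0 ∈ [-1/7, 32/217)
j=2 picked index 2: u0 ∈ [1/217, 22/217)
j=3 picked index 3: u0 ∈ [-9/217, 47/217)
j=4 picked index 5: u0 ∈ [16/217, 58/217)
j=5 picked index 5: u0 ∈ [-15/217, 27/217)
j=6 picked index 6: u0 ∈ [-4/217, 1/7)
intersection: [16/217, 22/217)

16/217 22/217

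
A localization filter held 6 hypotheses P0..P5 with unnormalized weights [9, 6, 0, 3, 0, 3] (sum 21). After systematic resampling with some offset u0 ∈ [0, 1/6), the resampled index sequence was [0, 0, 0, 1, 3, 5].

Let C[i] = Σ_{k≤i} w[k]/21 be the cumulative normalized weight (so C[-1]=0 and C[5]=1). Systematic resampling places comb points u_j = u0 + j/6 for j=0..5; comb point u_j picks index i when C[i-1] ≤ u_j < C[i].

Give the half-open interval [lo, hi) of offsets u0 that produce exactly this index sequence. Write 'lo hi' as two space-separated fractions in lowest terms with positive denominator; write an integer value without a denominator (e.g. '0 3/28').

C = [3/7, 5/7, 5/7, 6/7, 6/7, 1]
j=0 picked index 0: u0 ∈ [0, 3/7)
j=1 picked index 0: u0 ∈ [-1/6, 11/42)
j=2 picked index 0: u0 ∈ [-1/3, 2/21)
j=3 picked index 1: u0 ∈ [-1/14, 3/14)
j=4 picked index 3: u0 ∈ [1/21, 4/21)
j=5 picked index 5: u0 ∈ [1/42, 1/6)
intersection: [1/21, 2/21)

1/21 2/21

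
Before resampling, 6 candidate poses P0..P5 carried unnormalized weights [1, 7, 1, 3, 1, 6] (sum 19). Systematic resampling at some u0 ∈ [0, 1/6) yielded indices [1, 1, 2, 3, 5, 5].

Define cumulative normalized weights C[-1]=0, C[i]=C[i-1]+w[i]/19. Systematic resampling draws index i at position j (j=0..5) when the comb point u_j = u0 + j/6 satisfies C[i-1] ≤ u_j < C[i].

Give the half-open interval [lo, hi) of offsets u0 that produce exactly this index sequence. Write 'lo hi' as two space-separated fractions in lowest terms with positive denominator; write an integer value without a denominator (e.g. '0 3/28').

5/57 5/38

C = [1/19, 8/19, 9/19, 12/19, 13/19, 1]
j=0 picked index 1: u0 ∈ [1/19, 8/19)
j=1 picked index 1: u0 ∈ [-13/114, 29/114)
j=2 picked index 2: u0 ∈ [5/57, 8/57)
j=3 picked index 3: u0 ∈ [-1/38, 5/38)
j=4 picked index 5: u0 ∈ [1/57, 1/3)
j=5 picked index 5: u0 ∈ [-17/114, 1/6)
intersection: [5/57, 5/38)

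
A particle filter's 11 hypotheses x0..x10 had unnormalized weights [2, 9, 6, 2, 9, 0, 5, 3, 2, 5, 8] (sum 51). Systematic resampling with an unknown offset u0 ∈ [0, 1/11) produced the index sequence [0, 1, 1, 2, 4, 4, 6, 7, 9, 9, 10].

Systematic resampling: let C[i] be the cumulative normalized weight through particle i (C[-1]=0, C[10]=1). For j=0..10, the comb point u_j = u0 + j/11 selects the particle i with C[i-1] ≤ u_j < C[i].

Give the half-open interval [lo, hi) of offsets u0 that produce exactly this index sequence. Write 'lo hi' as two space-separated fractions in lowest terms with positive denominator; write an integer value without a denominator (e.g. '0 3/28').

C = [2/51, 11/51, 1/3, 19/51, 28/51, 28/51, 11/17, 12/17, 38/51, 43/51, 1]
j=0 picked index 0: u0 ∈ [0, 2/51)
j=1 picked index 1: u0 ∈ [-29/561, 70/561)
j=2 picked index 1: u0 ∈ [-80/561, 19/561)
j=3 picked index 2: u0 ∈ [-32/561, 2/33)
j=4 picked index 4: u0 ∈ [5/561, 104/561)
j=5 picked index 4: u0 ∈ [-46/561, 53/561)
j=6 picked index 6: u0 ∈ [2/561, 19/187)
j=7 picked index 7: u0 ∈ [2/187, 13/187)
j=8 picked index 9: u0 ∈ [10/561, 65/561)
j=9 picked index 9: u0 ∈ [-41/561, 14/561)
j=10 picked index 10: u0 ∈ [-37/561, 1/11)
intersection: [10/561, 14/561)

10/561 14/561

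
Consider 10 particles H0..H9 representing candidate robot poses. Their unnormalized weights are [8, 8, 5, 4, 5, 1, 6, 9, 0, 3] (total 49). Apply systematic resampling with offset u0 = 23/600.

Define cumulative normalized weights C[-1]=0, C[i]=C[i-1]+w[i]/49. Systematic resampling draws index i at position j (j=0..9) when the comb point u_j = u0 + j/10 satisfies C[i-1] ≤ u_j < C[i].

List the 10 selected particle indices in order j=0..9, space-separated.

C = [8/49, 16/49, 3/7, 25/49, 30/49, 31/49, 37/49, 46/49, 46/49, 1]
j=0: u_0=23/600 ∈ [0, 8/49) → index 0
j=1: u_1=83/600 ∈ [0, 8/49) → index 0
j=2: u_2=143/600 ∈ [8/49, 16/49) → index 1
j=3: u_3=203/600 ∈ [16/49, 3/7) → index 2
j=4: u_4=263/600 ∈ [3/7, 25/49) → index 3
j=5: u_5=323/600 ∈ [25/49, 30/49) → index 4
j=6: u_6=383/600 ∈ [31/49, 37/49) → index 6
j=7: u_7=443/600 ∈ [31/49, 37/49) → index 6
j=8: u_8=503/600 ∈ [37/49, 46/49) → index 7
j=9: u_9=563/600 ∈ [37/49, 46/49) → index 7

0 0 1 2 3 4 6 6 7 7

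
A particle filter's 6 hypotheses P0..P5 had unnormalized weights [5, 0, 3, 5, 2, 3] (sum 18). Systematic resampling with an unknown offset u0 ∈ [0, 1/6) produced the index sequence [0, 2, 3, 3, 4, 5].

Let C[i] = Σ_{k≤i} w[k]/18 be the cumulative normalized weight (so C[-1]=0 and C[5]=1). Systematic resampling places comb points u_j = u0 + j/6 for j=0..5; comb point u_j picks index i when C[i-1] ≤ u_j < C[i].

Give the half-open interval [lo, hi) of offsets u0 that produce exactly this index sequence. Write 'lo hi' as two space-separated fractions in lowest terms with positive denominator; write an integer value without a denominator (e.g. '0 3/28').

C = [5/18, 5/18, 4/9, 13/18, 5/6, 1]
j=0 picked index 0: u0 ∈ [0, 5/18)
j=1 picked index 2: u0 ∈ [1/9, 5/18)
j=2 picked index 3: u0 ∈ [1/9, 7/18)
j=3 picked index 3: u0 ∈ [-1/18, 2/9)
j=4 picked index 4: u0 ∈ [1/18, 1/6)
j=5 picked index 5: u0 ∈ [0, 1/6)
intersection: [1/9, 1/6)

1/9 1/6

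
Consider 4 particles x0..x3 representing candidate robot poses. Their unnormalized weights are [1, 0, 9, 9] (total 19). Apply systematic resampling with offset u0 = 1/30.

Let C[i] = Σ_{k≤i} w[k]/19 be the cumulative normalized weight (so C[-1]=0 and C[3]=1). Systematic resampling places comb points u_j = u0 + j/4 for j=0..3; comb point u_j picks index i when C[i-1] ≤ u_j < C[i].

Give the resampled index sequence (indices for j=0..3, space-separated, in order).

0 2 3 3

C = [1/19, 1/19, 10/19, 1]
j=0: u_0=1/30 ∈ [0, 1/19) → index 0
j=1: u_1=17/60 ∈ [1/19, 10/19) → index 2
j=2: u_2=8/15 ∈ [10/19, 1) → index 3
j=3: u_3=47/60 ∈ [10/19, 1) → index 3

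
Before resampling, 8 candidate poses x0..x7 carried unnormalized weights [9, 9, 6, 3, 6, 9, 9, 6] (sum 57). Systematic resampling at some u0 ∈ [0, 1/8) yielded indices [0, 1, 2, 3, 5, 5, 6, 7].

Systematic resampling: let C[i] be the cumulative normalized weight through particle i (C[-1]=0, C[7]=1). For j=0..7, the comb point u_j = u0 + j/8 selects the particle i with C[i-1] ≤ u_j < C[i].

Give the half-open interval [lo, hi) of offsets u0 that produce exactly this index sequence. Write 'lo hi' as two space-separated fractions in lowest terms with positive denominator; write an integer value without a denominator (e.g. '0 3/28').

3/38 15/152

C = [3/19, 6/19, 8/19, 9/19, 11/19, 14/19, 17/19, 1]
j=0 picked index 0: u0 ∈ [0, 3/19)
j=1 picked index 1: u0 ∈ [5/152, 29/152)
j=2 picked index 2: u0 ∈ [5/76, 13/76)
j=3 picked index 3: u0 ∈ [7/152, 15/152)
j=4 picked index 5: u0 ∈ [3/38, 9/38)
j=5 picked index 5: u0 ∈ [-7/152, 17/152)
j=6 picked index 6: u0 ∈ [-1/76, 11/76)
j=7 picked index 7: u0 ∈ [3/152, 1/8)
intersection: [3/38, 15/152)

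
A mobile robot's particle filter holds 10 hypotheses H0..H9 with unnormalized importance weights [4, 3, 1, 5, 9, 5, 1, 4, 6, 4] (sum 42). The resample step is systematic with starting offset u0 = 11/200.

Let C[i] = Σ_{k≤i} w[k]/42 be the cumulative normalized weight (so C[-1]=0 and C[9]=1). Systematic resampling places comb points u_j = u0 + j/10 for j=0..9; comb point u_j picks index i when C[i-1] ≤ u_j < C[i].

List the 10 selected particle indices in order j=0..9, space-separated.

C = [2/21, 1/6, 4/21, 13/42, 11/21, 9/14, 2/3, 16/21, 19/21, 1]
j=0: u_0=11/200 ∈ [0, 2/21) → index 0
j=1: u_1=31/200 ∈ [2/21, 1/6) → index 1
j=2: u_2=51/200 ∈ [4/21, 13/42) → index 3
j=3: u_3=71/200 ∈ [13/42, 11/21) → index 4
j=4: u_4=91/200 ∈ [13/42, 11/21) → index 4
j=5: u_5=111/200 ∈ [11/21, 9/14) → index 5
j=6: u_6=131/200 ∈ [9/14, 2/3) → index 6
j=7: u_7=151/200 ∈ [2/3, 16/21) → index 7
j=8: u_8=171/200 ∈ [16/21, 19/21) → index 8
j=9: u_9=191/200 ∈ [19/21, 1) → index 9

0 1 3 4 4 5 6 7 8 9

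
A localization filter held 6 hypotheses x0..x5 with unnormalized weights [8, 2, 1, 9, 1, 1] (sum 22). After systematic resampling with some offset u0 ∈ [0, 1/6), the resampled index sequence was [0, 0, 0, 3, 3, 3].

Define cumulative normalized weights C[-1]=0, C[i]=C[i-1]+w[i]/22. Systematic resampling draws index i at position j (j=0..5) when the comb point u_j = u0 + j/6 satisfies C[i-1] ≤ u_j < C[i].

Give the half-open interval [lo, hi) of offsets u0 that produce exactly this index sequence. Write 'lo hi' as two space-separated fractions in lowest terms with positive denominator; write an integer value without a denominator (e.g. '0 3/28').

0 1/33

C = [4/11, 5/11, 1/2, 10/11, 21/22, 1]
j=0 picked index 0: u0 ∈ [0, 4/11)
j=1 picked index 0: u0 ∈ [-1/6, 13/66)
j=2 picked index 0: u0 ∈ [-1/3, 1/33)
j=3 picked index 3: u0 ∈ [0, 9/22)
j=4 picked index 3: u0 ∈ [-1/6, 8/33)
j=5 picked index 3: u0 ∈ [-1/3, 5/66)
intersection: [0, 1/33)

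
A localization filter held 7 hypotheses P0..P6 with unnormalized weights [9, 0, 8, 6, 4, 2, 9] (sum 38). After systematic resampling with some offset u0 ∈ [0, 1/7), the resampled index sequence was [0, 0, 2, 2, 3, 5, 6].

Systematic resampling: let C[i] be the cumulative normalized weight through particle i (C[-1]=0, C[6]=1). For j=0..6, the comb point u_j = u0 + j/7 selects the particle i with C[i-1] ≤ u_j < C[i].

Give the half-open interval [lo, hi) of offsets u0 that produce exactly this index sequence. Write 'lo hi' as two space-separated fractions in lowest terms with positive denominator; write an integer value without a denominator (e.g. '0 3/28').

0 5/266

C = [9/38, 9/38, 17/38, 23/38, 27/38, 29/38, 1]
j=0 picked index 0: u0 ∈ [0, 9/38)
j=1 picked index 0: u0 ∈ [-1/7, 25/266)
j=2 picked index 2: u0 ∈ [-13/266, 43/266)
j=3 picked index 2: u0 ∈ [-51/266, 5/266)
j=4 picked index 3: u0 ∈ [-33/266, 9/266)
j=5 picked index 5: u0 ∈ [-1/266, 13/266)
j=6 picked index 6: u0 ∈ [-25/266, 1/7)
intersection: [0, 5/266)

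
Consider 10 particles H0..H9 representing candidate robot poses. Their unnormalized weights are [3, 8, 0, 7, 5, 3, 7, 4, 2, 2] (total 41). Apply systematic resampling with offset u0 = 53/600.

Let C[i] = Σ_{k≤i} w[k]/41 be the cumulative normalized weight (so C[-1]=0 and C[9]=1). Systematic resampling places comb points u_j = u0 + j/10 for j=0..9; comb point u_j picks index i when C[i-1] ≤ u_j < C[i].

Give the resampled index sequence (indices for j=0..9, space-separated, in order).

C = [3/41, 11/41, 11/41, 18/41, 23/41, 26/41, 33/41, 37/41, 39/41, 1]
j=0: u_0=53/600 ∈ [3/41, 11/41) → index 1
j=1: u_1=113/600 ∈ [3/41, 11/41) → index 1
j=2: u_2=173/600 ∈ [11/41, 18/41) → index 3
j=3: u_3=233/600 ∈ [11/41, 18/41) → index 3
j=4: u_4=293/600 ∈ [18/41, 23/41) → index 4
j=5: u_5=353/600 ∈ [23/41, 26/41) → index 5
j=6: u_6=413/600 ∈ [26/41, 33/41) → index 6
j=7: u_7=473/600 ∈ [26/41, 33/41) → index 6
j=8: u_8=533/600 ∈ [33/41, 37/41) → index 7
j=9: u_9=593/600 ∈ [39/41, 1) → index 9

1 1 3 3 4 5 6 6 7 9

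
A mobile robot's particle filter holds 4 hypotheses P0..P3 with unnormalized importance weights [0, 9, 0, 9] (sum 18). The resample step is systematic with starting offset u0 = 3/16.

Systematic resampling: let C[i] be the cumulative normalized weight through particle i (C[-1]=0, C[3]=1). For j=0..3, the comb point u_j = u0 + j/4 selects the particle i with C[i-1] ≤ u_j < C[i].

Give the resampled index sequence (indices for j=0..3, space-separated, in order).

C = [0, 1/2, 1/2, 1]
j=0: u_0=3/16 ∈ [0, 1/2) → index 1
j=1: u_1=7/16 ∈ [0, 1/2) → index 1
j=2: u_2=11/16 ∈ [1/2, 1) → index 3
j=3: u_3=15/16 ∈ [1/2, 1) → index 3

1 1 3 3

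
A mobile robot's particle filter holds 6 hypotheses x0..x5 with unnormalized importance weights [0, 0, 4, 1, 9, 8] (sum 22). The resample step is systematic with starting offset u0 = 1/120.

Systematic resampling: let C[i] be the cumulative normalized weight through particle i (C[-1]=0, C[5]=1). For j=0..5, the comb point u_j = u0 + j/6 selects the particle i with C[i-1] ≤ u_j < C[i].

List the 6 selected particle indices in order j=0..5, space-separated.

2 2 4 4 5 5

C = [0, 0, 2/11, 5/22, 7/11, 1]
j=0: u_0=1/120 ∈ [0, 2/11) → index 2
j=1: u_1=7/40 ∈ [0, 2/11) → index 2
j=2: u_2=41/120 ∈ [5/22, 7/11) → index 4
j=3: u_3=61/120 ∈ [5/22, 7/11) → index 4
j=4: u_4=27/40 ∈ [7/11, 1) → index 5
j=5: u_5=101/120 ∈ [7/11, 1) → index 5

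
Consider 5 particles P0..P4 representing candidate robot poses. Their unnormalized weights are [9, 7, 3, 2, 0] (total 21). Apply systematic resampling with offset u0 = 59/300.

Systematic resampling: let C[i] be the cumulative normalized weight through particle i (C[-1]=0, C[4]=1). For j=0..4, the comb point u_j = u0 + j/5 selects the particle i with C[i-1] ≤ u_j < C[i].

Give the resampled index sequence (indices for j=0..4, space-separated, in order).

C = [3/7, 16/21, 19/21, 1, 1]
j=0: u_0=59/300 ∈ [0, 3/7) → index 0
j=1: u_1=119/300 ∈ [0, 3/7) → index 0
j=2: u_2=179/300 ∈ [3/7, 16/21) → index 1
j=3: u_3=239/300 ∈ [16/21, 19/21) → index 2
j=4: u_4=299/300 ∈ [19/21, 1) → index 3

0 0 1 2 3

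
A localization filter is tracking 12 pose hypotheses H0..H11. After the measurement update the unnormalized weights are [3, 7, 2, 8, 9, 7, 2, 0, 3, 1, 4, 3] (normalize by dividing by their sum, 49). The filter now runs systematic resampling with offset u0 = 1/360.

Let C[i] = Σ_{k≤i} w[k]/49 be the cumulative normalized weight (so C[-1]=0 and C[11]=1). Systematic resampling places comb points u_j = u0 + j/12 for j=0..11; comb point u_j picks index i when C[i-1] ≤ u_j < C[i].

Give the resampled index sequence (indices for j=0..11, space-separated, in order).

0 1 1 3 3 4 4 4 5 6 8 10

C = [3/49, 10/49, 12/49, 20/49, 29/49, 36/49, 38/49, 38/49, 41/49, 6/7, 46/49, 1]
j=0: u_0=1/360 ∈ [0, 3/49) → index 0
j=1: u_1=31/360 ∈ [3/49, 10/49) → index 1
j=2: u_2=61/360 ∈ [3/49, 10/49) → index 1
j=3: u_3=91/360 ∈ [12/49, 20/49) → index 3
j=4: u_4=121/360 ∈ [12/49, 20/49) → index 3
j=5: u_5=151/360 ∈ [20/49, 29/49) → index 4
j=6: u_6=181/360 ∈ [20/49, 29/49) → index 4
j=7: u_7=211/360 ∈ [20/49, 29/49) → index 4
j=8: u_8=241/360 ∈ [29/49, 36/49) → index 5
j=9: u_9=271/360 ∈ [36/49, 38/49) → index 6
j=10: u_10=301/360 ∈ [38/49, 41/49) → index 8
j=11: u_11=331/360 ∈ [6/7, 46/49) → index 10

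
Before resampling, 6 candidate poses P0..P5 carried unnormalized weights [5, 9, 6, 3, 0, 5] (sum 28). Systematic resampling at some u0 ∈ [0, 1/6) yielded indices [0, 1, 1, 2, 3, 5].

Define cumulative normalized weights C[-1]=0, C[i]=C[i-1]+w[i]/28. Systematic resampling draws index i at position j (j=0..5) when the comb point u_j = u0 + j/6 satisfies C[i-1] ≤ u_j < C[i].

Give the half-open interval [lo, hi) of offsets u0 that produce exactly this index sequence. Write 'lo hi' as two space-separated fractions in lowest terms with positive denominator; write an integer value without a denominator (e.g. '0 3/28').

1/21 13/84

C = [5/28, 1/2, 5/7, 23/28, 23/28, 1]
j=0 picked index 0: u0 ∈ [0, 5/28)
j=1 picked index 1: u0 ∈ [1/84, 1/3)
j=2 picked index 1: u0 ∈ [-13/84, 1/6)
j=3 picked index 2: u0 ∈ [0, 3/14)
j=4 picked index 3: u0 ∈ [1/21, 13/84)
j=5 picked index 5: u0 ∈ [-1/84, 1/6)
intersection: [1/21, 13/84)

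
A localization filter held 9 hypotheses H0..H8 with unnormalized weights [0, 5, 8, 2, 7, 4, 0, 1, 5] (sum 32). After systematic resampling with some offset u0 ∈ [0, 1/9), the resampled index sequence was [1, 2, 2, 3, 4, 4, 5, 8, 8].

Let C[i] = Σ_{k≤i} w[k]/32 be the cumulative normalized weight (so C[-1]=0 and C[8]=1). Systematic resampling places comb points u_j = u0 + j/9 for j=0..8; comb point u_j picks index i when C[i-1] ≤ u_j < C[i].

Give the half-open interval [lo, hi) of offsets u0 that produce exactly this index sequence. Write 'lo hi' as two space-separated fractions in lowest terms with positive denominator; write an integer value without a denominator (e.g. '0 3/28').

7/96 1/9

C = [0, 5/32, 13/32, 15/32, 11/16, 13/16, 13/16, 27/32, 1]
j=0 picked index 1: u0 ∈ [0, 5/32)
j=1 picked index 2: u0 ∈ [13/288, 85/288)
j=2 picked index 2: u0 ∈ [-19/288, 53/288)
j=3 picked index 3: u0 ∈ [7/96, 13/96)
j=4 picked index 4: u0 ∈ [7/288, 35/144)
j=5 picked index 4: u0 ∈ [-25/288, 19/144)
j=6 picked index 5: u0 ∈ [1/48, 7/48)
j=7 picked index 8: u0 ∈ [19/288, 2/9)
j=8 picked index 8: u0 ∈ [-13/288, 1/9)
intersection: [7/96, 1/9)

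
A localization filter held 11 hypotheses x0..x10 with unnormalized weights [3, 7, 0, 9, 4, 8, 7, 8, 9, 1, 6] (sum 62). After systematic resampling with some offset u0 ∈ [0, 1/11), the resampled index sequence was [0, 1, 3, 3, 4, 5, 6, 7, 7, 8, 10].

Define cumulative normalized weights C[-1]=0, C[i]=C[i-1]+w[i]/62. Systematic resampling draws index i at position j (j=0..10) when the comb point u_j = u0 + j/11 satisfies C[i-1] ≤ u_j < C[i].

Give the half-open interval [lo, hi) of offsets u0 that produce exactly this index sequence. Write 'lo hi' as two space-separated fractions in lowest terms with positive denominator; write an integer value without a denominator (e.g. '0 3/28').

0 5/682

C = [3/62, 5/31, 5/31, 19/62, 23/62, 1/2, 19/31, 23/31, 55/62, 28/31, 1]
j=0 picked index 0: u0 ∈ [0, 3/62)
j=1 picked index 1: u0 ∈ [-29/682, 24/341)
j=2 picked index 3: u0 ∈ [-7/341, 85/682)
j=3 picked index 3: u0 ∈ [-38/341, 23/682)
j=4 picked index 4: u0 ∈ [-39/682, 5/682)
j=5 picked index 5: u0 ∈ [-57/682, 1/22)
j=6 picked index 6: u0 ∈ [-1/22, 23/341)
j=7 picked index 7: u0 ∈ [-8/341, 36/341)
j=8 picked index 7: u0 ∈ [-39/341, 5/341)
j=9 picked index 8: u0 ∈ [-26/341, 47/682)
j=10 picked index 10: u0 ∈ [-2/341, 1/11)
intersection: [0, 5/682)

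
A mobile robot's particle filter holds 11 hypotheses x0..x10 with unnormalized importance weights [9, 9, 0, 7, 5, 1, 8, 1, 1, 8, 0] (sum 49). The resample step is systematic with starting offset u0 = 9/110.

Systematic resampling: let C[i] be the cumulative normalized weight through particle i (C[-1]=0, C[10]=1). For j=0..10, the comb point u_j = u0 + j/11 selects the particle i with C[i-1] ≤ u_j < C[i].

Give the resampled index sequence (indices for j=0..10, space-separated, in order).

C = [9/49, 18/49, 18/49, 25/49, 30/49, 31/49, 39/49, 40/49, 41/49, 1, 1]
j=0: u_0=9/110 ∈ [0, 9/49) → index 0
j=1: u_1=19/110 ∈ [0, 9/49) → index 0
j=2: u_2=29/110 ∈ [9/49, 18/49) → index 1
j=3: u_3=39/110 ∈ [9/49, 18/49) → index 1
j=4: u_4=49/110 ∈ [18/49, 25/49) → index 3
j=5: u_5=59/110 ∈ [25/49, 30/49) → index 4
j=6: u_6=69/110 ∈ [30/49, 31/49) → index 5
j=7: u_7=79/110 ∈ [31/49, 39/49) → index 6
j=8: u_8=89/110 ∈ [39/49, 40/49) → index 7
j=9: u_9=9/10 ∈ [41/49, 1) → index 9
j=10: u_10=109/110 ∈ [41/49, 1) → index 9

0 0 1 1 3 4 5 6 7 9 9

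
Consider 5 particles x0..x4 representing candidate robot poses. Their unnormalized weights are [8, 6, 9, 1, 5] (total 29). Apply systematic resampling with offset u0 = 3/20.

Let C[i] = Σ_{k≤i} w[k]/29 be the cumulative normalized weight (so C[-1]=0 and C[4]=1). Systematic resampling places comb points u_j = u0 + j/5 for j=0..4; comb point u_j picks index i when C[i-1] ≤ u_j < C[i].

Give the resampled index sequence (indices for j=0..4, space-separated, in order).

C = [8/29, 14/29, 23/29, 24/29, 1]
j=0: u_0=3/20 ∈ [0, 8/29) → index 0
j=1: u_1=7/20 ∈ [8/29, 14/29) → index 1
j=2: u_2=11/20 ∈ [14/29, 23/29) → index 2
j=3: u_3=3/4 ∈ [14/29, 23/29) → index 2
j=4: u_4=19/20 ∈ [24/29, 1) → index 4

0 1 2 2 4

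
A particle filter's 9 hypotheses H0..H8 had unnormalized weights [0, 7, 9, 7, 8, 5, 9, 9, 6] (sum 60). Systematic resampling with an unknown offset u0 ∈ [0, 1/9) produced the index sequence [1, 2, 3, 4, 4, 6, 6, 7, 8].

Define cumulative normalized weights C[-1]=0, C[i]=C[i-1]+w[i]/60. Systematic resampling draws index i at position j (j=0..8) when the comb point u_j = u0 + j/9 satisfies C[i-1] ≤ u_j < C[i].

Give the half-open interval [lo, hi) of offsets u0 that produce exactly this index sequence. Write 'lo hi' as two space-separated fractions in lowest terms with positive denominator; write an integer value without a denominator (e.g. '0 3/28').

1/20 13/180

C = [0, 7/60, 4/15, 23/60, 31/60, 3/5, 3/4, 9/10, 1]
j=0 picked index 1: u0 ∈ [0, 7/60)
j=1 picked index 2: u0 ∈ [1/180, 7/45)
j=2 picked index 3: u0 ∈ [2/45, 29/180)
j=3 picked index 4: u0 ∈ [1/20, 11/60)
j=4 picked index 4: u0 ∈ [-11/180, 13/180)
j=5 picked index 6: u0 ∈ [2/45, 7/36)
j=6 picked index 6: u0 ∈ [-1/15, 1/12)
j=7 picked index 7: u0 ∈ [-1/36, 11/90)
j=8 picked index 8: u0 ∈ [1/90, 1/9)
intersection: [1/20, 13/180)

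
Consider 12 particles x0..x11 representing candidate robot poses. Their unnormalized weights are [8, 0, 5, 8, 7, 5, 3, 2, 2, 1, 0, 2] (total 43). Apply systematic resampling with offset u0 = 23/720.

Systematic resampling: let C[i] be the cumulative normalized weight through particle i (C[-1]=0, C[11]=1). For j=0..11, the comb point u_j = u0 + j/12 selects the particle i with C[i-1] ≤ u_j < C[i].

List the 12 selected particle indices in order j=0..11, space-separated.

0 0 2 2 3 3 4 4 5 6 7 9

C = [8/43, 8/43, 13/43, 21/43, 28/43, 33/43, 36/43, 38/43, 40/43, 41/43, 41/43, 1]
j=0: u_0=23/720 ∈ [0, 8/43) → index 0
j=1: u_1=83/720 ∈ [0, 8/43) → index 0
j=2: u_2=143/720 ∈ [8/43, 13/43) → index 2
j=3: u_3=203/720 ∈ [8/43, 13/43) → index 2
j=4: u_4=263/720 ∈ [13/43, 21/43) → index 3
j=5: u_5=323/720 ∈ [13/43, 21/43) → index 3
j=6: u_6=383/720 ∈ [21/43, 28/43) → index 4
j=7: u_7=443/720 ∈ [21/43, 28/43) → index 4
j=8: u_8=503/720 ∈ [28/43, 33/43) → index 5
j=9: u_9=563/720 ∈ [33/43, 36/43) → index 6
j=10: u_10=623/720 ∈ [36/43, 38/43) → index 7
j=11: u_11=683/720 ∈ [40/43, 41/43) → index 9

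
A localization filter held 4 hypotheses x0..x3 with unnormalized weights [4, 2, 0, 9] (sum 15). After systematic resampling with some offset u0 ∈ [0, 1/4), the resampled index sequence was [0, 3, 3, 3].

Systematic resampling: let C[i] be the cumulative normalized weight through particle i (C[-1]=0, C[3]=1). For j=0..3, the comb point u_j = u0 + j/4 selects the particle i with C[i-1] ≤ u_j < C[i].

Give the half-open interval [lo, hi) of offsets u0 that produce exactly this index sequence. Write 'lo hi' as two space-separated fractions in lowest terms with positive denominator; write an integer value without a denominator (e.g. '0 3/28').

3/20 1/4

C = [4/15, 2/5, 2/5, 1]
j=0 picked index 0: u0 ∈ [0, 4/15)
j=1 picked index 3: u0 ∈ [3/20, 3/4)
j=2 picked index 3: u0 ∈ [-1/10, 1/2)
j=3 picked index 3: u0 ∈ [-7/20, 1/4)
intersection: [3/20, 1/4)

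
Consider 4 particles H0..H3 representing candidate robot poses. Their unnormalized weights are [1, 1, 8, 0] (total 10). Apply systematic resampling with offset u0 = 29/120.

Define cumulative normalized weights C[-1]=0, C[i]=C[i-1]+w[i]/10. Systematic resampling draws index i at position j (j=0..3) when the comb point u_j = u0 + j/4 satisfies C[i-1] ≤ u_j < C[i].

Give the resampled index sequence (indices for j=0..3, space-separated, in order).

2 2 2 2

C = [1/10, 1/5, 1, 1]
j=0: u_0=29/120 ∈ [1/5, 1) → index 2
j=1: u_1=59/120 ∈ [1/5, 1) → index 2
j=2: u_2=89/120 ∈ [1/5, 1) → index 2
j=3: u_3=119/120 ∈ [1/5, 1) → index 2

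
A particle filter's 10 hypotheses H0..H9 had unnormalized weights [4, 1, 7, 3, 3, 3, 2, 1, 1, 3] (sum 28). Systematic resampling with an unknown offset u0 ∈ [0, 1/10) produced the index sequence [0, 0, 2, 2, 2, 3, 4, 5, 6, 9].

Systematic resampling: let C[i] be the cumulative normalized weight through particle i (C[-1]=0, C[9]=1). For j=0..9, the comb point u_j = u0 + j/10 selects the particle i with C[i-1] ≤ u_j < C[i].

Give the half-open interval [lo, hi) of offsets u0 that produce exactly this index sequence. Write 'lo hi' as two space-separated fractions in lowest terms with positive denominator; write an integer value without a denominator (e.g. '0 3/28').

0 3/140

C = [1/7, 5/28, 3/7, 15/28, 9/14, 3/4, 23/28, 6/7, 25/28, 1]
j=0 picked index 0: u0 ∈ [0, 1/7)
j=1 picked index 0: u0 ∈ [-1/10, 3/70)
j=2 picked index 2: u0 ∈ [-3/140, 8/35)
j=3 picked index 2: u0 ∈ [-17/140, 9/70)
j=4 picked index 2: u0 ∈ [-31/140, 1/35)
j=5 picked index 3: u0 ∈ [-1/14, 1/28)
j=6 picked index 4: u0 ∈ [-9/140, 3/70)
j=7 picked index 5: u0 ∈ [-2/35, 1/20)
j=8 picked index 6: u0 ∈ [-1/20, 3/140)
j=9 picked index 9: u0 ∈ [-1/140, 1/10)
intersection: [0, 3/140)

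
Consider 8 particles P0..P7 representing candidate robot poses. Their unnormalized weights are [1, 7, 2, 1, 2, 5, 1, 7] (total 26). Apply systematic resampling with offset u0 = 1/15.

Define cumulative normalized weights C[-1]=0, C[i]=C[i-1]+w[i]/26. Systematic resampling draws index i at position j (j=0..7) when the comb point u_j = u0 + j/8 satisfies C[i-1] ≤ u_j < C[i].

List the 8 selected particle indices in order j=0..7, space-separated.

1 1 2 4 5 5 7 7

C = [1/26, 4/13, 5/13, 11/26, 1/2, 9/13, 19/26, 1]
j=0: u_0=1/15 ∈ [1/26, 4/13) → index 1
j=1: u_1=23/120 ∈ [1/26, 4/13) → index 1
j=2: u_2=19/60 ∈ [4/13, 5/13) → index 2
j=3: u_3=53/120 ∈ [11/26, 1/2) → index 4
j=4: u_4=17/30 ∈ [1/2, 9/13) → index 5
j=5: u_5=83/120 ∈ [1/2, 9/13) → index 5
j=6: u_6=49/60 ∈ [19/26, 1) → index 7
j=7: u_7=113/120 ∈ [19/26, 1) → index 7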